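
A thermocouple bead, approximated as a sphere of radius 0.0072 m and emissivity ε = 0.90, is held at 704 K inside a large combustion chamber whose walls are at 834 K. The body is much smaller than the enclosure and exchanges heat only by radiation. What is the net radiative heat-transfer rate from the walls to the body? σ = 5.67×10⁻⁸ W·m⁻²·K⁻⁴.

For a small grey body in a large enclosure: P_net = εσA(T_body⁴ − T_wall⁴).
A = 4πr² = 6.514×10⁻⁴ m²; T_body⁴ − T_wall⁴ = 2.456×10¹¹ − 4.838×10¹¹ = -2.382×10¹¹ K⁴.
|P_net| = 0.90·5.67×10⁻⁸·6.514×10⁻⁴·2.382×10¹¹.

P_net ≈ 7.92 W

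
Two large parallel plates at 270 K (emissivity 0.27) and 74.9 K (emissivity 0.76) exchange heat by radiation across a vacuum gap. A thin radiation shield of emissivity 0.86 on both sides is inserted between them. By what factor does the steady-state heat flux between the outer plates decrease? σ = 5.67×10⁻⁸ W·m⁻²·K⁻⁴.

Without shield: q₀ = σΔ(T⁴)/(1/ε₁+1/ε₂−1) with denominator 4.019.
With shield the two gaps are in series; the resistances add: (1/ε₁+1/ε_s−1)+(1/ε_s+1/ε₂−1) = 3.866+1.479 = 5.345.
Heat-flux ratio q₀/q = 5.345/4.019.

factor ≈ 1.33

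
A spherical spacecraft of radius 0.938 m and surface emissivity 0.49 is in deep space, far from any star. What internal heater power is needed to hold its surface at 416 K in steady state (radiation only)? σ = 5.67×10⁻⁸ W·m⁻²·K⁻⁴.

P = εσ·4πr²·T⁴.
4πr² = 11.06 m²; T⁴ = 2.995×10¹⁰ K⁴.
P = 0.49·5.67×10⁻⁸·11.06·2.995×10¹⁰.

P ≈ 9200 W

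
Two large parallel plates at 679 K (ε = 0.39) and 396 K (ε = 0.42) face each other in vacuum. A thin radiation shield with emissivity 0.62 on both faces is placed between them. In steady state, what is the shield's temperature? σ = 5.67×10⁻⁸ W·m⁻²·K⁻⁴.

In steady state the net flux on the hot side equals that on the cold side.
σ(T₁⁴−T_s⁴)/D₁ = σ(T_s⁴−T₂⁴)/D₂, with D₁ = 1/ε₁+1/ε_s−1 = 3.177, D₂ = 1/ε_s+1/ε₂−1 = 2.994.
Solve for T_s⁴: T_s⁴ = (D₂·T₁⁴ + D₁·T₂⁴)/(D₁+D₂) = 1.158×10¹¹ K⁴.

T_s ≈ 583 K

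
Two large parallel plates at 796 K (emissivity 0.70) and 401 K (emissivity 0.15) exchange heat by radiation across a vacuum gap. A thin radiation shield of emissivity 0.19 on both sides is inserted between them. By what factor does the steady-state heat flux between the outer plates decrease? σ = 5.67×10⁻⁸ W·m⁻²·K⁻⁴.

factor ≈ 2.34

Without shield: q₀ = σΔ(T⁴)/(1/ε₁+1/ε₂−1) with denominator 7.095.
With shield the two gaps are in series; the resistances add: (1/ε₁+1/ε_s−1)+(1/ε_s+1/ε₂−1) = 5.692+10.93 = 16.62.
Heat-flux ratio q₀/q = 16.62/7.095.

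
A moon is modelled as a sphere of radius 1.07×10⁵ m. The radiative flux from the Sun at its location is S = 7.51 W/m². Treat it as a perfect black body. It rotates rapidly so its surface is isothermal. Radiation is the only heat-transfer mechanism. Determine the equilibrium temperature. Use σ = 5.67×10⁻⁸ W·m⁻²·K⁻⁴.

At equilibrium, absorbed power = emitted power.
Absorbing cross-section = πr² = 3.597×10¹⁰ m²; emitting surface = 4πr² = 1.439×10¹¹ m² (ratio 4).
S·A_cross = εσ·A_surf·T⁴  ⇒  T⁴ = S/(4σ).
T⁴ = 1.00·7.51/(4·5.67×10⁻⁸) = 3.311×10⁷ K⁴.
T = (3.311×10⁷)^(1/4).

T ≈ 75.9 K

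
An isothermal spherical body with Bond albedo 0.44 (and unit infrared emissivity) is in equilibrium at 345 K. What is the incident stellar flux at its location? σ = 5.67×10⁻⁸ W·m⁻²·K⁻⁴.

(1−a)S·πr² = σ·4πr²·T⁴ ⇒ S = 4σT⁴/(1−a).
S = 4·5.67×10⁻⁸·1.417×10¹⁰/0.560.

S ≈ 5740 W/m²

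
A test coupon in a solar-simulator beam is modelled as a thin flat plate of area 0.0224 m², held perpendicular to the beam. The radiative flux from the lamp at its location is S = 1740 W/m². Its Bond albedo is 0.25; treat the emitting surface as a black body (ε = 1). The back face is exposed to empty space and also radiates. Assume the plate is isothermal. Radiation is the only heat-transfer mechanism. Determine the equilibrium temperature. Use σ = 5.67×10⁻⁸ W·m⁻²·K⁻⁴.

T ≈ 328 K

At equilibrium, absorbed power = emitted power.
Absorbing cross-section = A = 0.02240 m²; emitting surface = 2A = 0.04480 m² (ratio 2).
(1−a)S·A_cross = εσ·A_surf·T⁴  ⇒  T⁴ = (1−a)S/(2σ).
T⁴ = 0.750·1740/(2·5.67×10⁻⁸) = 1.151×10¹⁰ K⁴.
T = (1.151×10¹⁰)^(1/4).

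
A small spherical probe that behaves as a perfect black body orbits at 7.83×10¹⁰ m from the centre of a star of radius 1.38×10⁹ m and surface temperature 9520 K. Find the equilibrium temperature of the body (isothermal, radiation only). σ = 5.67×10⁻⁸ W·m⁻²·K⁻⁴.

T ≈ 894 K

The star's surface emits σT_*⁴; at distance d the flux is S = σT_*⁴(R_*/d)².
S = 5.67×10⁻⁸·(9520)⁴·(1.38×10⁹/7.83×10¹⁰)² = 1.447×10⁵ W/m².
For an isothermal sphere T⁴ = (1−a)S/(4σ) = 6.379×10¹¹ K⁴.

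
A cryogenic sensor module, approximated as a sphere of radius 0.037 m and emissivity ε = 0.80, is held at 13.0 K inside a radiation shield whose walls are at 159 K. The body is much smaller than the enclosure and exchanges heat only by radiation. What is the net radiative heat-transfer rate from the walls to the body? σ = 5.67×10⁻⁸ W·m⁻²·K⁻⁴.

For a small grey body in a large enclosure: P_net = εσA(T_body⁴ − T_wall⁴).
A = 4πr² = 0.01720 m²; T_body⁴ − T_wall⁴ = 28560 − 6.391×10⁸ = -6.391×10⁸ K⁴.
|P_net| = 0.80·5.67×10⁻⁸·0.01720·6.391×10⁸.

P_net ≈ 0.499 W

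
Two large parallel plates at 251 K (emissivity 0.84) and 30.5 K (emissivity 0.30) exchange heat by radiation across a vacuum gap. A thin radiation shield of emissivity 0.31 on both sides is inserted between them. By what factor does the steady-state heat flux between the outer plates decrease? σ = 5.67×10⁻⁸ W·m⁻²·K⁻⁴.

factor ≈ 2.55

Without shield: q₀ = σΔ(T⁴)/(1/ε₁+1/ε₂−1) with denominator 3.524.
With shield the two gaps are in series; the resistances add: (1/ε₁+1/ε_s−1)+(1/ε_s+1/ε₂−1) = 3.416+5.559 = 8.975.
Heat-flux ratio q₀/q = 8.975/3.524.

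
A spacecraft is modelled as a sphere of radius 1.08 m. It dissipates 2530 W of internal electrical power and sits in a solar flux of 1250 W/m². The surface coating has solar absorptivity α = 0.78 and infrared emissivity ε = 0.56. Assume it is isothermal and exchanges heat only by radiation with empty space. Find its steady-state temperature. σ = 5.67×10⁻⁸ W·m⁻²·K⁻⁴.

T ≈ 338 K

At steady state, absorbed solar power + internal power = radiated power.
Absorbed: α·S·A_cross = 0.78·1250·3.664 = 3573 W (cross-section πr²).
Total input = 3573 + 2530 = 6103 W.
Radiated: εσ·A_surf·T⁴ with A_surf = 4πr² = 14.66 m².
T⁴ = 6103/(0.56·5.67×10⁻⁸·14.66) = 1.311×10¹⁰ K⁴.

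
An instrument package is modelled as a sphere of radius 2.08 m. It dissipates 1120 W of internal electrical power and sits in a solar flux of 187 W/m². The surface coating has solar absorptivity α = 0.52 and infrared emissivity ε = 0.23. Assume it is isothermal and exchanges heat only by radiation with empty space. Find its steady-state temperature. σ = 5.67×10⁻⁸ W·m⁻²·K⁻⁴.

T ≈ 242 K

At steady state, absorbed solar power + internal power = radiated power.
Absorbed: α·S·A_cross = 0.52·187·13.59 = 1322 W (cross-section πr²).
Total input = 1322 + 1120 = 2442 W.
Radiated: εσ·A_surf·T⁴ with A_surf = 4πr² = 54.37 m².
T⁴ = 2442/(0.23·5.67×10⁻⁸·54.37) = 3.444×10⁹ K⁴.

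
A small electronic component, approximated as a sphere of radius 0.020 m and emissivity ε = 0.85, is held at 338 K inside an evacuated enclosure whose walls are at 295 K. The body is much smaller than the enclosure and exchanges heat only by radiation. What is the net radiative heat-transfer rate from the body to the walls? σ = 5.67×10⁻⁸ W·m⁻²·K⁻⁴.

P_net ≈ 1.33 W

For a small grey body in a large enclosure: P_net = εσA(T_body⁴ − T_wall⁴).
A = 4πr² = 0.005027 m²; T_body⁴ − T_wall⁴ = 1.305×10¹⁰ − 7.573×10⁹ = 5.478×10⁹ K⁴.
|P_net| = 0.85·5.67×10⁻⁸·0.005027·5.478×10⁹.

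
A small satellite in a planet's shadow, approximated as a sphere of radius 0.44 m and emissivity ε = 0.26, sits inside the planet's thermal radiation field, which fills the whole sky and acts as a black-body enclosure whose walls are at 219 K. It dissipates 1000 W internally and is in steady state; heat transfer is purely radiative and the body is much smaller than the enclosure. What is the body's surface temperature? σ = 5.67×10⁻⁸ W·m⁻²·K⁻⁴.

T ≈ 417 K

For a small grey body in a large enclosure, net radiated power = εσA(T⁴ − T_w⁴).
Steady state: P = εσA(T⁴ − T_w⁴) with A = 4πr² = 2.433 m².
T⁴ = P/(εσA) + T_w⁴ = 1000/(0.26·5.67×10⁻⁸·2.433) + (219)⁴
    = 2.788×10¹⁰ + 2.300×10⁹ = 3.018×10¹⁰ K⁴.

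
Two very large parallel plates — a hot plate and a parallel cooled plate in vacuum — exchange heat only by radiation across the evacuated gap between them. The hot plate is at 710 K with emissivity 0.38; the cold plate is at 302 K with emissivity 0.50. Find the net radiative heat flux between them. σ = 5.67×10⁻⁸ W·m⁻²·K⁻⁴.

For two infinite grey parallel plates, q = σ(T₁⁴ − T₂⁴)/(1/ε₁ + 1/ε₂ − 1).
T₁⁴ − T₂⁴ = 2.541×10¹¹ − 8.318×10⁹ = 2.458×10¹¹ K⁴.
1/ε₁ + 1/ε₂ − 1 = 2.632 + 2.000 − 1 = 3.632.
q = 5.67×10⁻⁸ × 2.458×10¹¹ / 3.632.

q ≈ 3840 W/m²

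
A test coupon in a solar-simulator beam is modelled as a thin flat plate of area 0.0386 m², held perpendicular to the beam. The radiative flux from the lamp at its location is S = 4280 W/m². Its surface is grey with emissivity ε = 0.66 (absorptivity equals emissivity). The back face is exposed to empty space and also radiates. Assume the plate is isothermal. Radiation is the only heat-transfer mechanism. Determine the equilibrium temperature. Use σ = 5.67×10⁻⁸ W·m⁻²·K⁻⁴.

T ≈ 441 K

At equilibrium, absorbed power = emitted power.
Absorbing cross-section = A = 0.03860 m²; emitting surface = 2A = 0.07720 m² (ratio 2).
εS·A_cross = εσ·A_surf·T⁴  ⇒  T⁴ = S/(2σ)   (ε cancels).
T⁴ = 4280/(2·5.67×10⁻⁸) = 3.774×10¹⁰ K⁴.
T = (3.774×10¹⁰)^(1/4).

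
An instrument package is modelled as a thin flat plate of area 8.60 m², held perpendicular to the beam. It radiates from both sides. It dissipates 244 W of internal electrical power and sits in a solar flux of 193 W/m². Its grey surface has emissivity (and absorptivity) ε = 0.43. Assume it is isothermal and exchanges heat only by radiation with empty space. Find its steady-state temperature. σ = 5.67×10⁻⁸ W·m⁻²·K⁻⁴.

T ≈ 219 K

At steady state, absorbed solar power + internal power = radiated power.
Absorbed: α·S·A_cross = 0.43·193·8.600 = 713.7 W (cross-section A).
Total input = 713.7 + 244 = 957.7 W.
Radiated: εσ·A_surf·T⁴ with A_surf = 2A = 17.20 m².
T⁴ = 957.7/(0.43·5.67×10⁻⁸·17.20) = 2.284×10⁹ K⁴.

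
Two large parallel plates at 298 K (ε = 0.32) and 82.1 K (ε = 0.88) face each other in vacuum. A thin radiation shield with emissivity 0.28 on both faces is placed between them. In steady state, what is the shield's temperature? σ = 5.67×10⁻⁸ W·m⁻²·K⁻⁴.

T_s ≈ 237 K

In steady state the net flux on the hot side equals that on the cold side.
σ(T₁⁴−T_s⁴)/D₁ = σ(T_s⁴−T₂⁴)/D₂, with D₁ = 1/ε₁+1/ε_s−1 = 5.696, D₂ = 1/ε_s+1/ε₂−1 = 3.708.
Solve for T_s⁴: T_s⁴ = (D₂·T₁⁴ + D₁·T₂⁴)/(D₁+D₂) = 3.137×10⁹ K⁴.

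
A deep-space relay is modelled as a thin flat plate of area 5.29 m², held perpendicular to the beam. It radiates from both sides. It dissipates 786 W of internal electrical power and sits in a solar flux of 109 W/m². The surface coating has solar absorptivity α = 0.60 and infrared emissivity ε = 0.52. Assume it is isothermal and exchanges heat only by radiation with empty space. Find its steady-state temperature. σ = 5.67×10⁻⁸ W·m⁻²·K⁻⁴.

T ≈ 245 K

At steady state, absorbed solar power + internal power = radiated power.
Absorbed: α·S·A_cross = 0.60·109·5.290 = 346.0 W (cross-section A).
Total input = 346.0 + 786 = 1132 W.
Radiated: εσ·A_surf·T⁴ with A_surf = 2A = 10.58 m².
T⁴ = 1132/(0.52·5.67×10⁻⁸·10.58) = 3.629×10⁹ K⁴.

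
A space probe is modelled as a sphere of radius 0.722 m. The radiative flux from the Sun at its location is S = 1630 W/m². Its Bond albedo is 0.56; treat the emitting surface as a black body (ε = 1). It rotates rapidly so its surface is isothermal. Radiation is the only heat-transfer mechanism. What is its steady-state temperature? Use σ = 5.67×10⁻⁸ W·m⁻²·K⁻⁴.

T ≈ 237 K

At equilibrium, absorbed power = emitted power.
Absorbing cross-section = πr² = 1.638 m²; emitting surface = 4πr² = 6.551 m² (ratio 4).
(1−a)S·A_cross = εσ·A_surf·T⁴  ⇒  T⁴ = (1−a)S/(4σ).
T⁴ = 0.440·1630/(4·5.67×10⁻⁸) = 3.162×10⁹ K⁴.
T = (3.162×10⁹)^(1/4).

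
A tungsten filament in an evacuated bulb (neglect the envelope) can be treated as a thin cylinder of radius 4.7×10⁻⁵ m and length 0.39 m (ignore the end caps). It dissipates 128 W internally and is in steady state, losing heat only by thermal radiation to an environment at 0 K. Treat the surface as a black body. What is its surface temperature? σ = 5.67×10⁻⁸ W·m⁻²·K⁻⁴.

T ≈ 2100 K

Steady state: internal power = radiated power, P = εσA T⁴.
Radiating area A = 2πrL = 1.152×10⁻⁴ m².
T⁴ = P/(εσA) = 128/(1.0·5.67×10⁻⁸·1.152×10⁻⁴) = 1.960×10¹³ K⁴.
T = (1.960×10¹³)^(1/4).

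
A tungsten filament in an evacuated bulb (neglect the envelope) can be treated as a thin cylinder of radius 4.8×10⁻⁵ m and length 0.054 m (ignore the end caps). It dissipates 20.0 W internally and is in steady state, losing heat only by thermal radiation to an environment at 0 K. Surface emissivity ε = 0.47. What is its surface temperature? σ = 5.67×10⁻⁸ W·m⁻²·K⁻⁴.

T ≈ 2610 K

Steady state: internal power = radiated power, P = εσA T⁴.
Radiating area A = 2πrL = 1.629×10⁻⁵ m².
T⁴ = P/(εσA) = 20.0/(0.47·5.67×10⁻⁸·1.629×10⁻⁵) = 4.608×10¹³ K⁴.
T = (4.608×10¹³)^(1/4).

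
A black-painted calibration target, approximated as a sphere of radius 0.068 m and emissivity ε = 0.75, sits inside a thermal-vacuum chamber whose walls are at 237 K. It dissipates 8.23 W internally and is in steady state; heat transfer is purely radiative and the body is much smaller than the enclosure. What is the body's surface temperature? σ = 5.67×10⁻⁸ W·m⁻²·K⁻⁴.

For a small grey body in a large enclosure, net radiated power = εσA(T⁴ − T_w⁴).
Steady state: P = εσA(T⁴ − T_w⁴) with A = 4πr² = 0.05811 m².
T⁴ = P/(εσA) + T_w⁴ = 8.23/(0.75·5.67×10⁻⁸·0.05811) + (237)⁴
    = 3.331×10⁹ + 3.155×10⁹ = 6.486×10⁹ K⁴.

T ≈ 284 K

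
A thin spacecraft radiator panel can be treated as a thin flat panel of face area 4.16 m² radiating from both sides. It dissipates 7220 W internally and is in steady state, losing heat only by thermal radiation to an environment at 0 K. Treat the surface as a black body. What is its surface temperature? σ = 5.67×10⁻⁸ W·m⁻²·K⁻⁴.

Steady state: internal power = radiated power, P = εσA T⁴.
Radiating area A = 2·4.16 = 8.320 m².
T⁴ = P/(εσA) = 7220/(1.0·5.67×10⁻⁸·8.320) = 1.530×10¹⁰ K⁴.
T = (1.530×10¹⁰)^(1/4).

T ≈ 352 K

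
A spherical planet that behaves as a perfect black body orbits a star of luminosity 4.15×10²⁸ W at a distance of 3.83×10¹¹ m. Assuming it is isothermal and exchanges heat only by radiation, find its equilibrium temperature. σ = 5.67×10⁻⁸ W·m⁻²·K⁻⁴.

First find the stellar flux at distance d: S = L/(4πd²) = 4.15×10²⁸/(4π·(3.83×10¹¹)²) = 22510 W/m².
For an isothermal sphere, absorbed (1−a)S·πr² = emitted σ·4πr²·T⁴, so T⁴ = (1−a)S/(4σ).
T⁴ = 1.00·22510/(4·5.67×10⁻⁸) = 9.927×10¹⁰ K⁴.

T ≈ 561 K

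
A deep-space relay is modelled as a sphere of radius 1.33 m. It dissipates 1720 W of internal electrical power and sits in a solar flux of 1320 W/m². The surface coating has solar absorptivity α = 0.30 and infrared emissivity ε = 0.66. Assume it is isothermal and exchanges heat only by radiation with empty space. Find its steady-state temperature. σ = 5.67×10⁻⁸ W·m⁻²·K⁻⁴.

At steady state, absorbed solar power + internal power = radiated power.
Absorbed: α·S·A_cross = 0.30·1320·5.557 = 2201 W (cross-section πr²).
Total input = 2201 + 1720 = 3921 W.
Radiated: εσ·A_surf·T⁴ with A_surf = 4πr² = 22.23 m².
T⁴ = 3921/(0.66·5.67×10⁻⁸·22.23) = 4.713×10⁹ K⁴.

T ≈ 262 K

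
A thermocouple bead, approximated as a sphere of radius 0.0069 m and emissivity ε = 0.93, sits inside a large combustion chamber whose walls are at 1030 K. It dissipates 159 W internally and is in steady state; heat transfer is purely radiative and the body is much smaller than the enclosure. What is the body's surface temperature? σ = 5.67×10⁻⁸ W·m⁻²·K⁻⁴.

T ≈ 1580 K

For a small grey body in a large enclosure, net radiated power = εσA(T⁴ − T_w⁴).
Steady state: P = εσA(T⁴ − T_w⁴) with A = 4πr² = 5.983×10⁻⁴ m².
T⁴ = P/(εσA) + T_w⁴ = 159/(0.93·5.67×10⁻⁸·5.983×10⁻⁴) + (1030)⁴
    = 5.040×10¹² + 1.126×10¹² = 6.165×10¹² K⁴.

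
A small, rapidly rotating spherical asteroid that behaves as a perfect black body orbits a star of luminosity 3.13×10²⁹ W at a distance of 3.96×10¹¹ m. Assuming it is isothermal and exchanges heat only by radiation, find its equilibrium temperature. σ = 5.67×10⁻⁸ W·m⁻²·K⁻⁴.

First find the stellar flux at distance d: S = L/(4πd²) = 3.13×10²⁹/(4π·(3.96×10¹¹)²) = 1.588×10⁵ W/m².
For an isothermal sphere, absorbed (1−a)S·πr² = emitted σ·4πr²·T⁴, so T⁴ = (1−a)S/(4σ).
T⁴ = 1.00·1.588×10⁵/(4·5.67×10⁻⁸) = 7.003×10¹¹ K⁴.

T ≈ 915 K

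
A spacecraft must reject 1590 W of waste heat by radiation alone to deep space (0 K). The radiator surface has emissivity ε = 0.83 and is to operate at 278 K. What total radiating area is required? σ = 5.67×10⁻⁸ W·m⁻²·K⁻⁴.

A ≈ 5.66 m²

P = εσA T⁴ ⇒ A = P/(εσT⁴).
T⁴ = 5.973×10⁹ K⁴.
A = 1590/(0.83 × 5.67×10⁻⁸ × 5.973×10⁹).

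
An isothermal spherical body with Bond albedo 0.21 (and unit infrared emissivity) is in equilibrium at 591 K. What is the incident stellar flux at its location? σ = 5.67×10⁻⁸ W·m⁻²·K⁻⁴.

S ≈ 35000 W/m²

(1−a)S·πr² = σ·4πr²·T⁴ ⇒ S = 4σT⁴/(1−a).
S = 4·5.67×10⁻⁸·1.220×10¹¹/0.790.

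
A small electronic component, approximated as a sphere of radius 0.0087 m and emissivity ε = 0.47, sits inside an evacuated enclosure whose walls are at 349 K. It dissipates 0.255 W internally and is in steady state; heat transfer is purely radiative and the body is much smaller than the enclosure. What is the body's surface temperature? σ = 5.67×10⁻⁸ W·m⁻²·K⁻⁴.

For a small grey body in a large enclosure, net radiated power = εσA(T⁴ − T_w⁴).
Steady state: P = εσA(T⁴ − T_w⁴) with A = 4πr² = 9.511×10⁻⁴ m².
T⁴ = P/(εσA) + T_w⁴ = 0.255/(0.47·5.67×10⁻⁸·9.511×10⁻⁴) + (349)⁴
    = 1.006×10¹⁰ + 1.484×10¹⁰ = 2.490×10¹⁰ K⁴.

T ≈ 397 K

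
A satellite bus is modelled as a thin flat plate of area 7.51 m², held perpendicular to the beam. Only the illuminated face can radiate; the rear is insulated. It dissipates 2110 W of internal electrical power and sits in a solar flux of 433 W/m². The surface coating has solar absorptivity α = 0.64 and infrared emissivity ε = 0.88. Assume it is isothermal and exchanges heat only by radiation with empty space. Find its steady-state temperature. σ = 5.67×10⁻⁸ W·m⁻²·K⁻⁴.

At steady state, absorbed solar power + internal power = radiated power.
Absorbed: α·S·A_cross = 0.64·433·7.510 = 2081 W (cross-section A).
Total input = 2081 + 2110 = 4191 W.
Radiated: εσ·A_surf·T⁴ with A_surf = A = 7.510 m².
T⁴ = 4191/(0.88·5.67×10⁻⁸·7.510) = 1.118×10¹⁰ K⁴.

T ≈ 325 K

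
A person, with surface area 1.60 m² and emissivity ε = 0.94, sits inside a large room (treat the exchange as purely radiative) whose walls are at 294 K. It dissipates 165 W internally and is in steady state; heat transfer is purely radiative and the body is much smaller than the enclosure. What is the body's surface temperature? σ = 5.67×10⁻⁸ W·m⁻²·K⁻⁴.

For a small grey body in a large enclosure, net radiated power = εσA(T⁴ − T_w⁴).
Steady state: P = εσA(T⁴ − T_w⁴) with A = 1.60 m².
T⁴ = P/(εσA) + T_w⁴ = 165/(0.94·5.67×10⁻⁸·1.600) + (294)⁴
    = 1.935×10⁹ + 7.471×10⁹ = 9.406×10⁹ K⁴.

T ≈ 311 K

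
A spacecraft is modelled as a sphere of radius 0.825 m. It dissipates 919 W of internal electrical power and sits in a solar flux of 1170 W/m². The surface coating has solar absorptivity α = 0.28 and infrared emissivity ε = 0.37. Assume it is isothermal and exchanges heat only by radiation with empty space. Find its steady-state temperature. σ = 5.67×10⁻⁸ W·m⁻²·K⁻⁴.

At steady state, absorbed solar power + internal power = radiated power.
Absorbed: α·S·A_cross = 0.28·1170·2.138 = 700.5 W (cross-section πr²).
Total input = 700.5 + 919 = 1619 W.
Radiated: εσ·A_surf·T⁴ with A_surf = 4πr² = 8.553 m².
T⁴ = 1619/(0.37·5.67×10⁻⁸·8.553) = 9.026×10⁹ K⁴.

T ≈ 308 K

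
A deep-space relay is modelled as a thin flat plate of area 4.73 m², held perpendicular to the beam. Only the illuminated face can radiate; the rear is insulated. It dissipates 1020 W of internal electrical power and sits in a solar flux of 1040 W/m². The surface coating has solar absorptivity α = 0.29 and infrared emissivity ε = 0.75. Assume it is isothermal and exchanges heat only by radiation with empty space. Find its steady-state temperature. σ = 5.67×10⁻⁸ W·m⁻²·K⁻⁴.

At steady state, absorbed solar power + internal power = radiated power.
Absorbed: α·S·A_cross = 0.29·1040·4.730 = 1427 W (cross-section A).
Total input = 1427 + 1020 = 2447 W.
Radiated: εσ·A_surf·T⁴ with A_surf = A = 4.730 m².
T⁴ = 2447/(0.75·5.67×10⁻⁸·4.730) = 1.216×10¹⁰ K⁴.

T ≈ 332 K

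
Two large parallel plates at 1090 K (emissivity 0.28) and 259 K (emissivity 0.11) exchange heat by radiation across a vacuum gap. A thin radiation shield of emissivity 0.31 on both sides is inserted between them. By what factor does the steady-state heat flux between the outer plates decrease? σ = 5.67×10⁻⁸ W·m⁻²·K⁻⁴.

Without shield: q₀ = σΔ(T⁴)/(1/ε₁+1/ε₂−1) with denominator 11.66.
With shield the two gaps are in series; the resistances add: (1/ε₁+1/ε_s−1)+(1/ε_s+1/ε₂−1) = 5.797+11.32 = 17.11.
Heat-flux ratio q₀/q = 17.11/11.66.

factor ≈ 1.47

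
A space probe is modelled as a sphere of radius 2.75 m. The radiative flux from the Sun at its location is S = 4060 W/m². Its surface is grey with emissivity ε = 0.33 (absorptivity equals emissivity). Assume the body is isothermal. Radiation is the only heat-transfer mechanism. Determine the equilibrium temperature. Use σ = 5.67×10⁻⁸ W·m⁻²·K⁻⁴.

T ≈ 366 K

At equilibrium, absorbed power = emitted power.
Absorbing cross-section = πr² = 23.76 m²; emitting surface = 4πr² = 95.03 m² (ratio 4).
εS·A_cross = εσ·A_surf·T⁴  ⇒  T⁴ = S/(4σ)   (ε cancels).
T⁴ = 4060/(4·5.67×10⁻⁸) = 1.790×10¹⁰ K⁴.
T = (1.790×10¹⁰)^(1/4).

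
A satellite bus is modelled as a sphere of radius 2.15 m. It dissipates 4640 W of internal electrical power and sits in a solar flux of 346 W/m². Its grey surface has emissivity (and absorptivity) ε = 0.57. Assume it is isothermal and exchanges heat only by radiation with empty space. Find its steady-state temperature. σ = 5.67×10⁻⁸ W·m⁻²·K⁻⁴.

T ≈ 251 K

At steady state, absorbed solar power + internal power = radiated power.
Absorbed: α·S·A_cross = 0.57·346·14.52 = 2864 W (cross-section πr²).
Total input = 2864 + 4640 = 7504 W.
Radiated: εσ·A_surf·T⁴ with A_surf = 4πr² = 58.09 m².
T⁴ = 7504/(0.57·5.67×10⁻⁸·58.09) = 3.997×10⁹ K⁴.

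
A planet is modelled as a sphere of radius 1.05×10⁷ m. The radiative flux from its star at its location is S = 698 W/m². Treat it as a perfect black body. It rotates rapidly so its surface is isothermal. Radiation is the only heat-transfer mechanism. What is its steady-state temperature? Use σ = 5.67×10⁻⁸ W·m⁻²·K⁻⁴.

T ≈ 236 K

At equilibrium, absorbed power = emitted power.
Absorbing cross-section = πr² = 3.464×10¹⁴ m²; emitting surface = 4πr² = 1.385×10¹⁵ m² (ratio 4).
S·A_cross = εσ·A_surf·T⁴  ⇒  T⁴ = S/(4σ).
T⁴ = 1.00·698/(4·5.67×10⁻⁸) = 3.078×10⁹ K⁴.
T = (3.078×10⁹)^(1/4).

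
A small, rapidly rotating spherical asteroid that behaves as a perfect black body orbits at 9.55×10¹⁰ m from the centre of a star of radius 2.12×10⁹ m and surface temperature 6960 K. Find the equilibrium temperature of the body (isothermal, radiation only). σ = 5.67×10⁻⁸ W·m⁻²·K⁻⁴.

T ≈ 733 K

The star's surface emits σT_*⁴; at distance d the flux is S = σT_*⁴(R_*/d)².
S = 5.67×10⁻⁸·(6960)⁴·(2.12×10⁹/9.55×10¹⁰)² = 65570 W/m².
For an isothermal sphere T⁴ = (1−a)S/(4σ) = 2.891×10¹¹ K⁴.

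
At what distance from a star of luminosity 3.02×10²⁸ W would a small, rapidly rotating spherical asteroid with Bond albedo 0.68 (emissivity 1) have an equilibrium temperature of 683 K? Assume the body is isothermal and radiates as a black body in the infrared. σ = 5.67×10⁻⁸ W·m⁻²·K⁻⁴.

For an isothermal black-emitting sphere, (1−a)S·πr² = σ·4πr²·T⁴ ⇒ S = 4σT⁴/(1−a).
S = 4·5.67×10⁻⁸·(683)⁴/0.320 = 1.542×10⁵ W/m².
Flux falls as S = L/(4πd²), so d = √(L/(4πS)) = √(3.02×10²⁸/(4π·1.542×10⁵)).

d ≈ 1.25×10¹¹ m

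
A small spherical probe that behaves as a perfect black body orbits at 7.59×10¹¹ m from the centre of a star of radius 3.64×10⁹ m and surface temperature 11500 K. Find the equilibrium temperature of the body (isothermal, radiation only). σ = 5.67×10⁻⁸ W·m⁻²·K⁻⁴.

The star's surface emits σT_*⁴; at distance d the flux is S = σT_*⁴(R_*/d)².
S = 5.67×10⁻⁸·(11500)⁴·(3.64×10⁹/7.59×10¹¹)² = 22810 W/m².
For an isothermal sphere T⁴ = (1−a)S/(4σ) = 1.006×10¹¹ K⁴.

T ≈ 563 K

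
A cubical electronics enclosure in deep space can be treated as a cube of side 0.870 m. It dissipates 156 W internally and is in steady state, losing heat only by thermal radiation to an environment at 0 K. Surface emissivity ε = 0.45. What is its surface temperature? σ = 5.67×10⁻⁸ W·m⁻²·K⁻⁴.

Steady state: internal power = radiated power, P = εσA T⁴.
Radiating area A = 6L² = 4.541 m².
T⁴ = P/(εσA) = 156/(0.45·5.67×10⁻⁸·4.541) = 1.346×10⁹ K⁴.
T = (1.346×10⁹)^(1/4).

T ≈ 192 K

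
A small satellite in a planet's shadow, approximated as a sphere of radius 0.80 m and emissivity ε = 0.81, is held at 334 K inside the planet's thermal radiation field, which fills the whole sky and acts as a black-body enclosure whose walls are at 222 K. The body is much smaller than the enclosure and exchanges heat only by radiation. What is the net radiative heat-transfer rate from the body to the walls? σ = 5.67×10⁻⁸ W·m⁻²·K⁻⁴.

P_net ≈ 3700 W

For a small grey body in a large enclosure: P_net = εσA(T_body⁴ − T_wall⁴).
A = 4πr² = 8.042 m²; T_body⁴ − T_wall⁴ = 1.244×10¹⁰ − 2.429×10⁹ = 1.002×10¹⁰ K⁴.
|P_net| = 0.81·5.67×10⁻⁸·8.042·1.002×10¹⁰.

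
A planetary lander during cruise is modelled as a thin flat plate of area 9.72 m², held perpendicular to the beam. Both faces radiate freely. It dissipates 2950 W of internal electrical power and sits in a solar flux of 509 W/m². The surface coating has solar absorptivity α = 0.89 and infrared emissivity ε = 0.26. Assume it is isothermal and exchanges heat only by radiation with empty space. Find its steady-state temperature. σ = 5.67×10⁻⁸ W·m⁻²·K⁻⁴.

T ≈ 400 K

At steady state, absorbed solar power + internal power = radiated power.
Absorbed: α·S·A_cross = 0.89·509·9.720 = 4403 W (cross-section A).
Total input = 4403 + 2950 = 7353 W.
Radiated: εσ·A_surf·T⁴ with A_surf = 2A = 19.44 m².
T⁴ = 7353/(0.26·5.67×10⁻⁸·19.44) = 2.566×10¹⁰ K⁴.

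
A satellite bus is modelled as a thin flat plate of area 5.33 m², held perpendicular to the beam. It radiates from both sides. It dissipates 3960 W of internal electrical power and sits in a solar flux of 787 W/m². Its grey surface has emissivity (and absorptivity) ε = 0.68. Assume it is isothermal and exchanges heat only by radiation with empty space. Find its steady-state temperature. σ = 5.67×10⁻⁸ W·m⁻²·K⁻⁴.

T ≈ 359 K

At steady state, absorbed solar power + internal power = radiated power.
Absorbed: α·S·A_cross = 0.68·787·5.330 = 2852 W (cross-section A).
Total input = 2852 + 3960 = 6812 W.
Radiated: εσ·A_surf·T⁴ with A_surf = 2A = 10.66 m².
T⁴ = 6812/(0.68·5.67×10⁻⁸·10.66) = 1.657×10¹⁰ K⁴.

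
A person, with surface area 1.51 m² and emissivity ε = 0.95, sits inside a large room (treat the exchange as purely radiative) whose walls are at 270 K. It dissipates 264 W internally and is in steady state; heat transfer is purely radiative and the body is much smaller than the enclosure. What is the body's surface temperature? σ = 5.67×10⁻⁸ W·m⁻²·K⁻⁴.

T ≈ 304 K

For a small grey body in a large enclosure, net radiated power = εσA(T⁴ − T_w⁴).
Steady state: P = εσA(T⁴ − T_w⁴) with A = 1.51 m².
T⁴ = P/(εσA) + T_w⁴ = 264/(0.95·5.67×10⁻⁸·1.510) + (270)⁴
    = 3.246×10⁹ + 5.314×10⁹ = 8.560×10⁹ K⁴.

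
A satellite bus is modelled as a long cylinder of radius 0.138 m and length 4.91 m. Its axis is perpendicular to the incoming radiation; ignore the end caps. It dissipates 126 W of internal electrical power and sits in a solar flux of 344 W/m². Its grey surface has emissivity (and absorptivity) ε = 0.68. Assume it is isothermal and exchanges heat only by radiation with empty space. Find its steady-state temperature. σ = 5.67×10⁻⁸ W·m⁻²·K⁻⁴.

T ≈ 228 K

At steady state, absorbed solar power + internal power = radiated power.
Absorbed: α·S·A_cross = 0.68·344·1.355 = 317.0 W (cross-section 2rL).
Total input = 317.0 + 126 = 443.0 W.
Radiated: εσ·A_surf·T⁴ with A_surf = 2πrL = 4.257 m².
T⁴ = 443.0/(0.68·5.67×10⁻⁸·4.257) = 2.699×10⁹ K⁴.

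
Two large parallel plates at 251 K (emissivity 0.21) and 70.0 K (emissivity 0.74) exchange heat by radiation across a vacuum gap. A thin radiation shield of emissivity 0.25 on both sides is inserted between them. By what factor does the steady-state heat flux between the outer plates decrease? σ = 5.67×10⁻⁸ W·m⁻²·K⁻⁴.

Without shield: q₀ = σΔ(T⁴)/(1/ε₁+1/ε₂−1) with denominator 5.113.
With shield the two gaps are in series; the resistances add: (1/ε₁+1/ε_s−1)+(1/ε_s+1/ε₂−1) = 7.762+4.351 = 12.11.
Heat-flux ratio q₀/q = 12.11/5.113.

factor ≈ 2.37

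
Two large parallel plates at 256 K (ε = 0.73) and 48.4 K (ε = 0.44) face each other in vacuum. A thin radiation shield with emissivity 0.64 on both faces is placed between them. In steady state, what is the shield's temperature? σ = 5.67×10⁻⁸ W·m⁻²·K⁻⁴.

In steady state the net flux on the hot side equals that on the cold side.
σ(T₁⁴−T_s⁴)/D₁ = σ(T_s⁴−T₂⁴)/D₂, with D₁ = 1/ε₁+1/ε_s−1 = 1.932, D₂ = 1/ε_s+1/ε₂−1 = 2.835.
Solve for T_s⁴: T_s⁴ = (D₂·T₁⁴ + D₁·T₂⁴)/(D₁+D₂) = 2.556×10⁹ K⁴.

T_s ≈ 225 K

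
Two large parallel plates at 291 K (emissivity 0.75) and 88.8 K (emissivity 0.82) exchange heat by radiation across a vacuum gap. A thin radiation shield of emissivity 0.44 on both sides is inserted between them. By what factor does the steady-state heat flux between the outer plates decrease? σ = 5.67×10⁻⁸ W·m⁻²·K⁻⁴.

Without shield: q₀ = σΔ(T⁴)/(1/ε₁+1/ε₂−1) with denominator 1.553.
With shield the two gaps are in series; the resistances add: (1/ε₁+1/ε_s−1)+(1/ε_s+1/ε₂−1) = 2.606+2.492 = 5.098.
Heat-flux ratio q₀/q = 5.098/1.553.

factor ≈ 3.28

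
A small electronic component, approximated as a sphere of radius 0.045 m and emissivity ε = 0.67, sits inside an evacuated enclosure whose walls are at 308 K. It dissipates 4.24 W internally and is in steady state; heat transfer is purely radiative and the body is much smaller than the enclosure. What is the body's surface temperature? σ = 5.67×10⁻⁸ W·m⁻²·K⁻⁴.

For a small grey body in a large enclosure, net radiated power = εσA(T⁴ − T_w⁴).
Steady state: P = εσA(T⁴ − T_w⁴) with A = 4πr² = 0.02545 m².
T⁴ = P/(εσA) + T_w⁴ = 4.24/(0.67·5.67×10⁻⁸·0.02545) + (308)⁴
    = 4.386×10⁹ + 8.999×10⁹ = 1.339×10¹⁰ K⁴.

T ≈ 340 K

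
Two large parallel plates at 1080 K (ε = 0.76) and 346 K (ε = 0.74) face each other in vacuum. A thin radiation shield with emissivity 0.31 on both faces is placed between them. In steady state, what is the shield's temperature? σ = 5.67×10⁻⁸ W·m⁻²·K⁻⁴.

In steady state the net flux on the hot side equals that on the cold side.
σ(T₁⁴−T_s⁴)/D₁ = σ(T_s⁴−T₂⁴)/D₂, with D₁ = 1/ε₁+1/ε_s−1 = 3.542, D₂ = 1/ε_s+1/ε₂−1 = 3.577.
Solve for T_s⁴: T_s⁴ = (D₂·T₁⁴ + D₁·T₂⁴)/(D₁+D₂) = 6.908×10¹¹ K⁴.

T_s ≈ 912 K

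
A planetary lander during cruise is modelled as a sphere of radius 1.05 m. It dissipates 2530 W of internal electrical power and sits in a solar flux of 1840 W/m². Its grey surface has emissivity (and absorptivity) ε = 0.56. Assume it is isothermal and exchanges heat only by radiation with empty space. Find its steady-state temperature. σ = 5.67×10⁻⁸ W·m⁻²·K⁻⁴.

At steady state, absorbed solar power + internal power = radiated power.
Absorbed: α·S·A_cross = 0.56·1840·3.464 = 3569 W (cross-section πr²).
Total input = 3569 + 2530 = 6099 W.
Radiated: εσ·A_surf·T⁴ with A_surf = 4πr² = 13.85 m².
T⁴ = 6099/(0.56·5.67×10⁻⁸·13.85) = 1.386×10¹⁰ K⁴.

T ≈ 343 K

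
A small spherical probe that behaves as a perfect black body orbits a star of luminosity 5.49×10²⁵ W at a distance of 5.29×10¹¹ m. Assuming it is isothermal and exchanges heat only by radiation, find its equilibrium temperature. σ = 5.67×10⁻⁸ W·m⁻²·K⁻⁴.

T ≈ 91.1 K

First find the stellar flux at distance d: S = L/(4πd²) = 5.49×10²⁵/(4π·(5.29×10¹¹)²) = 15.61 W/m².
For an isothermal sphere, absorbed (1−a)S·πr² = emitted σ·4πr²·T⁴, so T⁴ = (1−a)S/(4σ).
T⁴ = 1.00·15.61/(4·5.67×10⁻⁸) = 6.883×10⁷ K⁴.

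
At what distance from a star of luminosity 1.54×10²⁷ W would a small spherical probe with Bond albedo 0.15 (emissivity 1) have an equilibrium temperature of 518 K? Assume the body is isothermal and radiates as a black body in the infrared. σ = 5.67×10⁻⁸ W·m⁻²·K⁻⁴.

d ≈ 7.99×10¹⁰ m

For an isothermal black-emitting sphere, (1−a)S·πr² = σ·4πr²·T⁴ ⇒ S = 4σT⁴/(1−a).
S = 4·5.67×10⁻⁸·(518)⁴/0.850 = 19210 W/m².
Flux falls as S = L/(4πd²), so d = √(L/(4πS)) = √(1.54×10²⁷/(4π·19210)).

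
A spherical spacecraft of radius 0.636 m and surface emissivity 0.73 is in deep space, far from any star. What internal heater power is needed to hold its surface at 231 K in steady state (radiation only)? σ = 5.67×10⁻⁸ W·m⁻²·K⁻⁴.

P = εσ·4πr²·T⁴.
4πr² = 5.083 m²; T⁴ = 2.847×10⁹ K⁴.
P = 0.73·5.67×10⁻⁸·5.083·2.847×10⁹.

P ≈ 599 W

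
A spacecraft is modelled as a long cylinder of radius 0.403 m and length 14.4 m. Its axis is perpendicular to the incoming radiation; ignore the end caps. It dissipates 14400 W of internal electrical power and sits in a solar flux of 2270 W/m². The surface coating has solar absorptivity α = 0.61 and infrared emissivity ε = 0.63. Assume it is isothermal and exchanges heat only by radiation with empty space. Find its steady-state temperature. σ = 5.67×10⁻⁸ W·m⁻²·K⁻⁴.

At steady state, absorbed solar power + internal power = radiated power.
Absorbed: α·S·A_cross = 0.61·2270·11.61 = 16070 W (cross-section 2rL).
Total input = 16070 + 14400 = 30470 W.
Radiated: εσ·A_surf·T⁴ with A_surf = 2πrL = 36.46 m².
T⁴ = 30470/(0.63·5.67×10⁻⁸·36.46) = 2.339×10¹⁰ K⁴.

T ≈ 391 K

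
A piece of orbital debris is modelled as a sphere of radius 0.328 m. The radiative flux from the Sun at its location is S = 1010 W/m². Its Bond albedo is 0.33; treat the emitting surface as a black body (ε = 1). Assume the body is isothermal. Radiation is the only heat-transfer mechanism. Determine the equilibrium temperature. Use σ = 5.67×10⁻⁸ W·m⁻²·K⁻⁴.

At equilibrium, absorbed power = emitted power.
Absorbing cross-section = πr² = 0.3380 m²; emitting surface = 4πr² = 1.352 m² (ratio 4).
(1−a)S·A_cross = εσ·A_surf·T⁴  ⇒  T⁴ = (1−a)S/(4σ).
T⁴ = 0.670·1010/(4·5.67×10⁻⁸) = 2.984×10⁹ K⁴.
T = (2.984×10⁹)^(1/4).

T ≈ 234 K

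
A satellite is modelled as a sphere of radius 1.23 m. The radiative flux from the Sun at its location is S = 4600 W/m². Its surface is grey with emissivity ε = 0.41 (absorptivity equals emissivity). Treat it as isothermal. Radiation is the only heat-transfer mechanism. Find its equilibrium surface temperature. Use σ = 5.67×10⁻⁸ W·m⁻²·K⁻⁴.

T ≈ 377 K

At equilibrium, absorbed power = emitted power.
Absorbing cross-section = πr² = 4.753 m²; emitting surface = 4πr² = 19.01 m² (ratio 4).
εS·A_cross = εσ·A_surf·T⁴  ⇒  T⁴ = S/(4σ)   (ε cancels).
T⁴ = 4600/(4·5.67×10⁻⁸) = 2.028×10¹⁰ K⁴.
T = (2.028×10¹⁰)^(1/4).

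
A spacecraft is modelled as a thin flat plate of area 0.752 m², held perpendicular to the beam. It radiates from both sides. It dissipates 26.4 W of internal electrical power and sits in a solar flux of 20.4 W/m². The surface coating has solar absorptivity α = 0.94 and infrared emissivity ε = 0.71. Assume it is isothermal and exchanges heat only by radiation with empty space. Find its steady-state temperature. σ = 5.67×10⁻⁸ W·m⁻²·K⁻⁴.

T ≈ 161 K

At steady state, absorbed solar power + internal power = radiated power.
Absorbed: α·S·A_cross = 0.94·20.4·0.7520 = 14.42 W (cross-section A).
Total input = 14.42 + 26.4 = 40.82 W.
Radiated: εσ·A_surf·T⁴ with A_surf = 2A = 1.504 m².
T⁴ = 40.82/(0.71·5.67×10⁻⁸·1.504) = 6.742×10⁸ K⁴.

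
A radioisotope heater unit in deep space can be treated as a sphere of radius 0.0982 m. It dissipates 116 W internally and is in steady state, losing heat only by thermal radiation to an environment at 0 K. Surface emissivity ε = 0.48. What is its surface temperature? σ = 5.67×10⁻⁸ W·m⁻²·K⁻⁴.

Steady state: internal power = radiated power, P = εσA T⁴.
Radiating area A = 4πr² = 0.1212 m².
T⁴ = P/(εσA) = 116/(0.48·5.67×10⁻⁸·0.1212) = 3.517×10¹⁰ K⁴.
T = (3.517×10¹⁰)^(1/4).

T ≈ 433 K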